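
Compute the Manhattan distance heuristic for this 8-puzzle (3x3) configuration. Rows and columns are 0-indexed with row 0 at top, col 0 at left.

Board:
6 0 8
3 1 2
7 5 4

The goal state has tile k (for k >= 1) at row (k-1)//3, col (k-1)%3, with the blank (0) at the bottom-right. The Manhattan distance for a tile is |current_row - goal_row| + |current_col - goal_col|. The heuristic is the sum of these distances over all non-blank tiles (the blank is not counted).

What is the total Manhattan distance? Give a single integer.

Tile 6: at (0,0), goal (1,2), distance |0-1|+|0-2| = 3
Tile 8: at (0,2), goal (2,1), distance |0-2|+|2-1| = 3
Tile 3: at (1,0), goal (0,2), distance |1-0|+|0-2| = 3
Tile 1: at (1,1), goal (0,0), distance |1-0|+|1-0| = 2
Tile 2: at (1,2), goal (0,1), distance |1-0|+|2-1| = 2
Tile 7: at (2,0), goal (2,0), distance |2-2|+|0-0| = 0
Tile 5: at (2,1), goal (1,1), distance |2-1|+|1-1| = 1
Tile 4: at (2,2), goal (1,0), distance |2-1|+|2-0| = 3
Sum: 3 + 3 + 3 + 2 + 2 + 0 + 1 + 3 = 17

Answer: 17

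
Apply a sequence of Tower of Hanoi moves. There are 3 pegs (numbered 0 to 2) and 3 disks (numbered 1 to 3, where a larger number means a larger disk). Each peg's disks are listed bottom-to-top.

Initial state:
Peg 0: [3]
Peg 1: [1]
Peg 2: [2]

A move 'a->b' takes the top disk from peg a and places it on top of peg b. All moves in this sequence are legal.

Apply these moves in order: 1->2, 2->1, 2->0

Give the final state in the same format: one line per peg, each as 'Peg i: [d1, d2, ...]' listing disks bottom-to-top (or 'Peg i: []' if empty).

Answer: Peg 0: [3, 2]
Peg 1: [1]
Peg 2: []

Derivation:
After move 1 (1->2):
Peg 0: [3]
Peg 1: []
Peg 2: [2, 1]

After move 2 (2->1):
Peg 0: [3]
Peg 1: [1]
Peg 2: [2]

After move 3 (2->0):
Peg 0: [3, 2]
Peg 1: [1]
Peg 2: []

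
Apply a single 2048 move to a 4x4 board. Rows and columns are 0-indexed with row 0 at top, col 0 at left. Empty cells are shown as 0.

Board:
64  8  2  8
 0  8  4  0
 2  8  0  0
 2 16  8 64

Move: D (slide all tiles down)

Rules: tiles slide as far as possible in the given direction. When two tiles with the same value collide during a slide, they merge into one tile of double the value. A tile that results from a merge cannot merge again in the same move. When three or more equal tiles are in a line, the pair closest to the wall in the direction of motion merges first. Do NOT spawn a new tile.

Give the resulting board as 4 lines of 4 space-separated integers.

Slide down:
col 0: [64, 0, 2, 2] -> [0, 0, 64, 4]
col 1: [8, 8, 8, 16] -> [0, 8, 16, 16]
col 2: [2, 4, 0, 8] -> [0, 2, 4, 8]
col 3: [8, 0, 0, 64] -> [0, 0, 8, 64]

Answer:  0  0  0  0
 0  8  2  0
64 16  4  8
 4 16  8 64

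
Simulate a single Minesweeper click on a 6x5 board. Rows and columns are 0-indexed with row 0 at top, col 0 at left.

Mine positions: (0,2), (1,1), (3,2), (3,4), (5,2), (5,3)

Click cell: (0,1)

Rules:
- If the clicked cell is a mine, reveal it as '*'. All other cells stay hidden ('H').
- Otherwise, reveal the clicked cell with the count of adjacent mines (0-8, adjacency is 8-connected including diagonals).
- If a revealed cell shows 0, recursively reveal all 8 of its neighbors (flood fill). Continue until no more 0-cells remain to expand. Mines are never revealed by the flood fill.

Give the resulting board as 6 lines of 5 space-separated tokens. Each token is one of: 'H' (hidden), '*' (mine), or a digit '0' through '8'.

H 2 H H H
H H H H H
H H H H H
H H H H H
H H H H H
H H H H H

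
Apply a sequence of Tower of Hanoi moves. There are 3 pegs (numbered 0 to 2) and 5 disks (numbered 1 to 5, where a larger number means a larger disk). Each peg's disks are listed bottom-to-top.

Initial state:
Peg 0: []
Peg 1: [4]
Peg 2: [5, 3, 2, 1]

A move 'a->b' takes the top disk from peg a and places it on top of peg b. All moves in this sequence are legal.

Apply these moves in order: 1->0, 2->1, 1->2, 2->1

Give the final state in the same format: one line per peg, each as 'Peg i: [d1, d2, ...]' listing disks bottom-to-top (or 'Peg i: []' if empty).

Answer: Peg 0: [4]
Peg 1: [1]
Peg 2: [5, 3, 2]

Derivation:
After move 1 (1->0):
Peg 0: [4]
Peg 1: []
Peg 2: [5, 3, 2, 1]

After move 2 (2->1):
Peg 0: [4]
Peg 1: [1]
Peg 2: [5, 3, 2]

After move 3 (1->2):
Peg 0: [4]
Peg 1: []
Peg 2: [5, 3, 2, 1]

After move 4 (2->1):
Peg 0: [4]
Peg 1: [1]
Peg 2: [5, 3, 2]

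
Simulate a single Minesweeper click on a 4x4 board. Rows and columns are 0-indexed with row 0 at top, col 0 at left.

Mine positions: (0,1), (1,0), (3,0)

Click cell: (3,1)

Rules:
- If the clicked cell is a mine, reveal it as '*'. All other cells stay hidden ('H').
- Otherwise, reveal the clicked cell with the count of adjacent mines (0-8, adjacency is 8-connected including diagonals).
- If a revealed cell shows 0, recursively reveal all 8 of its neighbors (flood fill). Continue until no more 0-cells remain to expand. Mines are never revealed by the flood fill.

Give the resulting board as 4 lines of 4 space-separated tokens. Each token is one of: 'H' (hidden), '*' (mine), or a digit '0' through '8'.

H H H H
H H H H
H H H H
H 1 H H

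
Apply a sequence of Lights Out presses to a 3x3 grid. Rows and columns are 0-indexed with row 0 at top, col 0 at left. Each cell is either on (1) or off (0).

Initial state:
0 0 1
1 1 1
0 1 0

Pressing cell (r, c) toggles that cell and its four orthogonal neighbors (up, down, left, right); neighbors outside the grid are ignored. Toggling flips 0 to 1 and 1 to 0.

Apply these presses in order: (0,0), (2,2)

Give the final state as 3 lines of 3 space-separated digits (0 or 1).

Answer: 1 1 1
0 1 0
0 0 1

Derivation:
After press 1 at (0,0):
1 1 1
0 1 1
0 1 0

After press 2 at (2,2):
1 1 1
0 1 0
0 0 1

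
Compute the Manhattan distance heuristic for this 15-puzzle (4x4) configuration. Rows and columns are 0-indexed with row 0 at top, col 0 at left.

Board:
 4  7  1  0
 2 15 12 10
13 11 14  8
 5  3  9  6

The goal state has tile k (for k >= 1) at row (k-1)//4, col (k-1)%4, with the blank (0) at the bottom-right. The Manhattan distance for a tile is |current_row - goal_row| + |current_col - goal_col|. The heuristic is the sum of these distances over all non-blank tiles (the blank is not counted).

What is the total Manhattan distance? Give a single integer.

Answer: 35

Derivation:
Tile 4: at (0,0), goal (0,3), distance |0-0|+|0-3| = 3
Tile 7: at (0,1), goal (1,2), distance |0-1|+|1-2| = 2
Tile 1: at (0,2), goal (0,0), distance |0-0|+|2-0| = 2
Tile 2: at (1,0), goal (0,1), distance |1-0|+|0-1| = 2
Tile 15: at (1,1), goal (3,2), distance |1-3|+|1-2| = 3
Tile 12: at (1,2), goal (2,3), distance |1-2|+|2-3| = 2
Tile 10: at (1,3), goal (2,1), distance |1-2|+|3-1| = 3
Tile 13: at (2,0), goal (3,0), distance |2-3|+|0-0| = 1
Tile 11: at (2,1), goal (2,2), distance |2-2|+|1-2| = 1
Tile 14: at (2,2), goal (3,1), distance |2-3|+|2-1| = 2
Tile 8: at (2,3), goal (1,3), distance |2-1|+|3-3| = 1
Tile 5: at (3,0), goal (1,0), distance |3-1|+|0-0| = 2
Tile 3: at (3,1), goal (0,2), distance |3-0|+|1-2| = 4
Tile 9: at (3,2), goal (2,0), distance |3-2|+|2-0| = 3
Tile 6: at (3,3), goal (1,1), distance |3-1|+|3-1| = 4
Sum: 3 + 2 + 2 + 2 + 3 + 2 + 3 + 1 + 1 + 2 + 1 + 2 + 4 + 3 + 4 = 35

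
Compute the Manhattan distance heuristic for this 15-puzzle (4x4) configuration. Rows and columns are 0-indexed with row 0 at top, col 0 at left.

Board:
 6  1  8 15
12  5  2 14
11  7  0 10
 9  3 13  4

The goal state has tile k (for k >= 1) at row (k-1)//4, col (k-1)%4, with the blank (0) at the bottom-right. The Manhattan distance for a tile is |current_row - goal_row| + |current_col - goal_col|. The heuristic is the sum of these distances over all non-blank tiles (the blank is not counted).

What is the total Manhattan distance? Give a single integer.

Tile 6: at (0,0), goal (1,1), distance |0-1|+|0-1| = 2
Tile 1: at (0,1), goal (0,0), distance |0-0|+|1-0| = 1
Tile 8: at (0,2), goal (1,3), distance |0-1|+|2-3| = 2
Tile 15: at (0,3), goal (3,2), distance |0-3|+|3-2| = 4
Tile 12: at (1,0), goal (2,3), distance |1-2|+|0-3| = 4
Tile 5: at (1,1), goal (1,0), distance |1-1|+|1-0| = 1
Tile 2: at (1,2), goal (0,1), distance |1-0|+|2-1| = 2
Tile 14: at (1,3), goal (3,1), distance |1-3|+|3-1| = 4
Tile 11: at (2,0), goal (2,2), distance |2-2|+|0-2| = 2
Tile 7: at (2,1), goal (1,2), distance |2-1|+|1-2| = 2
Tile 10: at (2,3), goal (2,1), distance |2-2|+|3-1| = 2
Tile 9: at (3,0), goal (2,0), distance |3-2|+|0-0| = 1
Tile 3: at (3,1), goal (0,2), distance |3-0|+|1-2| = 4
Tile 13: at (3,2), goal (3,0), distance |3-3|+|2-0| = 2
Tile 4: at (3,3), goal (0,3), distance |3-0|+|3-3| = 3
Sum: 2 + 1 + 2 + 4 + 4 + 1 + 2 + 4 + 2 + 2 + 2 + 1 + 4 + 2 + 3 = 36

Answer: 36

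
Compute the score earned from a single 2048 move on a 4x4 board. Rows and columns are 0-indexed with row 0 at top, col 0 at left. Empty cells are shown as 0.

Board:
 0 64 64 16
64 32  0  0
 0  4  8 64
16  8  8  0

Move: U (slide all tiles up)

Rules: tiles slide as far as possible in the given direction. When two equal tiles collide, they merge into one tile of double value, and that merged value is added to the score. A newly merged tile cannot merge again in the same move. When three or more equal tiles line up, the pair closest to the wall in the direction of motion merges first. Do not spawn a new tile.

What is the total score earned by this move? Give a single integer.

Answer: 16

Derivation:
Slide up:
col 0: [0, 64, 0, 16] -> [64, 16, 0, 0]  score +0 (running 0)
col 1: [64, 32, 4, 8] -> [64, 32, 4, 8]  score +0 (running 0)
col 2: [64, 0, 8, 8] -> [64, 16, 0, 0]  score +16 (running 16)
col 3: [16, 0, 64, 0] -> [16, 64, 0, 0]  score +0 (running 16)
Board after move:
64 64 64 16
16 32 16 64
 0  4  0  0
 0  8  0  0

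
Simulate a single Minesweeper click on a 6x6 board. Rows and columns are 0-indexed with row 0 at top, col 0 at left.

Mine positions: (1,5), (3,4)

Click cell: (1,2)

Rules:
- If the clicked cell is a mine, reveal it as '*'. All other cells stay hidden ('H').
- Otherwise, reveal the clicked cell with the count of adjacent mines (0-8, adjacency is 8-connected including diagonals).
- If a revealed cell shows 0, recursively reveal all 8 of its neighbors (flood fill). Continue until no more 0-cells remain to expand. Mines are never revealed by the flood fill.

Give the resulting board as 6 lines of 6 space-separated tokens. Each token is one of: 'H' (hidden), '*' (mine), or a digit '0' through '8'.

0 0 0 0 1 H
0 0 0 0 1 H
0 0 0 1 2 H
0 0 0 1 H H
0 0 0 1 1 1
0 0 0 0 0 0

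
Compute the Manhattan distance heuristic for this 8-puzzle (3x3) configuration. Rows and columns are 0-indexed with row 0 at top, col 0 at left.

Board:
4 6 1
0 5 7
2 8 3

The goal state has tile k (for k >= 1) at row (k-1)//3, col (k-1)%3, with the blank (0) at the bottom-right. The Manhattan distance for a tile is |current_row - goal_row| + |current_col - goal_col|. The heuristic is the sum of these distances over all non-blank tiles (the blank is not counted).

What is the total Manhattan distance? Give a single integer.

Answer: 13

Derivation:
Tile 4: (0,0)->(1,0) = 1
Tile 6: (0,1)->(1,2) = 2
Tile 1: (0,2)->(0,0) = 2
Tile 5: (1,1)->(1,1) = 0
Tile 7: (1,2)->(2,0) = 3
Tile 2: (2,0)->(0,1) = 3
Tile 8: (2,1)->(2,1) = 0
Tile 3: (2,2)->(0,2) = 2
Sum: 1 + 2 + 2 + 0 + 3 + 3 + 0 + 2 = 13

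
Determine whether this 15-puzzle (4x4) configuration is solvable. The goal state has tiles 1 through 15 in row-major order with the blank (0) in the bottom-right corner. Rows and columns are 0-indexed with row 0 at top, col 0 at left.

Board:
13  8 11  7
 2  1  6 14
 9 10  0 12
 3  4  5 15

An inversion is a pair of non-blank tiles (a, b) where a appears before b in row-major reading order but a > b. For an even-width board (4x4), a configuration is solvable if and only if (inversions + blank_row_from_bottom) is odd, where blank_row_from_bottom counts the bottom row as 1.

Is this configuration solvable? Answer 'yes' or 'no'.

Answer: yes

Derivation:
Inversions: 53
Blank is in row 2 (0-indexed from top), which is row 2 counting from the bottom (bottom = 1).
53 + 2 = 55, which is odd, so the puzzle is solvable.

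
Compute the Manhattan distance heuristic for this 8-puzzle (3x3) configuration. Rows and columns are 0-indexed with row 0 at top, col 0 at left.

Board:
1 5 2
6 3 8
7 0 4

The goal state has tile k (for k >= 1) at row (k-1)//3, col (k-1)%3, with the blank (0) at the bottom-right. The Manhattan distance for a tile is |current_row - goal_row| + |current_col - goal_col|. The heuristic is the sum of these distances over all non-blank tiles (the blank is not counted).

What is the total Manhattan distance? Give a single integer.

Tile 1: (0,0)->(0,0) = 0
Tile 5: (0,1)->(1,1) = 1
Tile 2: (0,2)->(0,1) = 1
Tile 6: (1,0)->(1,2) = 2
Tile 3: (1,1)->(0,2) = 2
Tile 8: (1,2)->(2,1) = 2
Tile 7: (2,0)->(2,0) = 0
Tile 4: (2,2)->(1,0) = 3
Sum: 0 + 1 + 1 + 2 + 2 + 2 + 0 + 3 = 11

Answer: 11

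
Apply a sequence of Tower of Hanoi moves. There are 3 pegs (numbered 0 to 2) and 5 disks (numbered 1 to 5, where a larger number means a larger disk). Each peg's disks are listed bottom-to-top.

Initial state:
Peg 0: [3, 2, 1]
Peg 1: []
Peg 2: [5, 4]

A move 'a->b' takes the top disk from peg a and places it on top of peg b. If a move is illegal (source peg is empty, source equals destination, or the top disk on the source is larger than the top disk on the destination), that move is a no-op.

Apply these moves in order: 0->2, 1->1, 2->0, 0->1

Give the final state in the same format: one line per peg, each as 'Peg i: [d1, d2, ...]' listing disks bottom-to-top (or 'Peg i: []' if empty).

After move 1 (0->2):
Peg 0: [3, 2]
Peg 1: []
Peg 2: [5, 4, 1]

After move 2 (1->1):
Peg 0: [3, 2]
Peg 1: []
Peg 2: [5, 4, 1]

After move 3 (2->0):
Peg 0: [3, 2, 1]
Peg 1: []
Peg 2: [5, 4]

After move 4 (0->1):
Peg 0: [3, 2]
Peg 1: [1]
Peg 2: [5, 4]

Answer: Peg 0: [3, 2]
Peg 1: [1]
Peg 2: [5, 4]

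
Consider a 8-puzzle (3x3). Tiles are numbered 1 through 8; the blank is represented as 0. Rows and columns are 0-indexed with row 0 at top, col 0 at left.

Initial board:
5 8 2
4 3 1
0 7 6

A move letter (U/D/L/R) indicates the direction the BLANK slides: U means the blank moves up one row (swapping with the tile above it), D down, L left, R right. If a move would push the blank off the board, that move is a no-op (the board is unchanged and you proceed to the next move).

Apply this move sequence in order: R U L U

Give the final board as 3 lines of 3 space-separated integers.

Answer: 0 8 2
5 4 1
7 3 6

Derivation:
After move 1 (R):
5 8 2
4 3 1
7 0 6

After move 2 (U):
5 8 2
4 0 1
7 3 6

After move 3 (L):
5 8 2
0 4 1
7 3 6

After move 4 (U):
0 8 2
5 4 1
7 3 6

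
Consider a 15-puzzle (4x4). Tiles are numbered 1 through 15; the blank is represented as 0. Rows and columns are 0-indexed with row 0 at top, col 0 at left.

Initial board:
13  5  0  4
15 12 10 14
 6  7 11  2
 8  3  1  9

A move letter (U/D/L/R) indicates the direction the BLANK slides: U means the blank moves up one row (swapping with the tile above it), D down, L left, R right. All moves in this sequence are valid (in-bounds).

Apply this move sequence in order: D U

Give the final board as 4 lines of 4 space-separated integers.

Answer: 13  5  0  4
15 12 10 14
 6  7 11  2
 8  3  1  9

Derivation:
After move 1 (D):
13  5 10  4
15 12  0 14
 6  7 11  2
 8  3  1  9

After move 2 (U):
13  5  0  4
15 12 10 14
 6  7 11  2
 8  3  1  9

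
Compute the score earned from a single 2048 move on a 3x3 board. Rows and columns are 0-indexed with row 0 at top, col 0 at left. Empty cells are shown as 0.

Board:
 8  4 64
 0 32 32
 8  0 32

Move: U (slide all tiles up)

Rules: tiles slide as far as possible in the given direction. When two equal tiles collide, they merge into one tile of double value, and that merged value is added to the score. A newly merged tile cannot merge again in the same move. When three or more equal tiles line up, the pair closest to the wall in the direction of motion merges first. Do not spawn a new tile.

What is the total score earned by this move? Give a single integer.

Answer: 80

Derivation:
Slide up:
col 0: [8, 0, 8] -> [16, 0, 0]  score +16 (running 16)
col 1: [4, 32, 0] -> [4, 32, 0]  score +0 (running 16)
col 2: [64, 32, 32] -> [64, 64, 0]  score +64 (running 80)
Board after move:
16  4 64
 0 32 64
 0  0  0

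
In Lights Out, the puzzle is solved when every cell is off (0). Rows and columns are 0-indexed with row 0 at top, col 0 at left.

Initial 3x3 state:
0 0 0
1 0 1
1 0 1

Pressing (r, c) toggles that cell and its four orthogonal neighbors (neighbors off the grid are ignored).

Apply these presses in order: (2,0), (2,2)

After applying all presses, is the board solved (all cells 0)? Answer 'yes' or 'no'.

After press 1 at (2,0):
0 0 0
0 0 1
0 1 1

After press 2 at (2,2):
0 0 0
0 0 0
0 0 0

Lights still on: 0

Answer: yes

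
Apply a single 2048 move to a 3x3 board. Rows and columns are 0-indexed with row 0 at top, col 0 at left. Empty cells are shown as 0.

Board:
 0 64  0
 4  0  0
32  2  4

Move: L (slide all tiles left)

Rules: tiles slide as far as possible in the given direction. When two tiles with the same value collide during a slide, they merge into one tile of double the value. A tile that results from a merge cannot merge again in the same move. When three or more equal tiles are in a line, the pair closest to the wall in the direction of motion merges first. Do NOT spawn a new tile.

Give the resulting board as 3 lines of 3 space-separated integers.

Answer: 64  0  0
 4  0  0
32  2  4

Derivation:
Slide left:
row 0: [0, 64, 0] -> [64, 0, 0]
row 1: [4, 0, 0] -> [4, 0, 0]
row 2: [32, 2, 4] -> [32, 2, 4]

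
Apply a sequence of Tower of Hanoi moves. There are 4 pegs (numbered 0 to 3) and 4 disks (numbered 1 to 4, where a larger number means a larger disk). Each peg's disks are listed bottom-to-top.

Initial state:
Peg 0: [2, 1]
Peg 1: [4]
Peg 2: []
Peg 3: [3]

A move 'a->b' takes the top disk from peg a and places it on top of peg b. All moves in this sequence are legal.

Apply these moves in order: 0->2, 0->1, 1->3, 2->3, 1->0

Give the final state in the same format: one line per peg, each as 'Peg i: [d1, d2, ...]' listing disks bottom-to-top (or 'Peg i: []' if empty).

Answer: Peg 0: [4]
Peg 1: []
Peg 2: []
Peg 3: [3, 2, 1]

Derivation:
After move 1 (0->2):
Peg 0: [2]
Peg 1: [4]
Peg 2: [1]
Peg 3: [3]

After move 2 (0->1):
Peg 0: []
Peg 1: [4, 2]
Peg 2: [1]
Peg 3: [3]

After move 3 (1->3):
Peg 0: []
Peg 1: [4]
Peg 2: [1]
Peg 3: [3, 2]

After move 4 (2->3):
Peg 0: []
Peg 1: [4]
Peg 2: []
Peg 3: [3, 2, 1]

After move 5 (1->0):
Peg 0: [4]
Peg 1: []
Peg 2: []
Peg 3: [3, 2, 1]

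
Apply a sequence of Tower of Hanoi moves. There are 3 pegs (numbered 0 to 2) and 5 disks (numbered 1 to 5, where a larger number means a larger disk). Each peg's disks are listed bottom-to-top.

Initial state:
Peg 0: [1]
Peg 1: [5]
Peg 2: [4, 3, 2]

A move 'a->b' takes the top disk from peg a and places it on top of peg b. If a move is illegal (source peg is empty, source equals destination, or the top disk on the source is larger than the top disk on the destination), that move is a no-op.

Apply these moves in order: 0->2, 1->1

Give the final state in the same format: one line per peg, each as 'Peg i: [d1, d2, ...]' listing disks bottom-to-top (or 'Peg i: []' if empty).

Answer: Peg 0: []
Peg 1: [5]
Peg 2: [4, 3, 2, 1]

Derivation:
After move 1 (0->2):
Peg 0: []
Peg 1: [5]
Peg 2: [4, 3, 2, 1]

After move 2 (1->1):
Peg 0: []
Peg 1: [5]
Peg 2: [4, 3, 2, 1]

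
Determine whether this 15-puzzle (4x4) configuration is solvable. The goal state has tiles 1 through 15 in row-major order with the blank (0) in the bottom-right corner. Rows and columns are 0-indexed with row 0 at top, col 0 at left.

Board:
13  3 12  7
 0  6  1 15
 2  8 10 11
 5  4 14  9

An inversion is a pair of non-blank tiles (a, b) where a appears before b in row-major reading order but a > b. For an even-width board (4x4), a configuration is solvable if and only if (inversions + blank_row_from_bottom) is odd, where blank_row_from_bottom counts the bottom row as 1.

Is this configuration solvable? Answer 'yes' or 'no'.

Inversions: 51
Blank is in row 1 (0-indexed from top), which is row 3 counting from the bottom (bottom = 1).
51 + 3 = 54, which is even, so the puzzle is not solvable.

Answer: no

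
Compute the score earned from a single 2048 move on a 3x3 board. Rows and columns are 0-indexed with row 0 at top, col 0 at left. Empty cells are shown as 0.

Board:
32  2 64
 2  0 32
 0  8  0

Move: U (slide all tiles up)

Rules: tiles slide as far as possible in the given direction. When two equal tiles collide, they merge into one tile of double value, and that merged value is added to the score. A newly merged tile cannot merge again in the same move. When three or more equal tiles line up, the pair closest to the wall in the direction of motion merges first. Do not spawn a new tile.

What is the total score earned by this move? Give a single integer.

Slide up:
col 0: [32, 2, 0] -> [32, 2, 0]  score +0 (running 0)
col 1: [2, 0, 8] -> [2, 8, 0]  score +0 (running 0)
col 2: [64, 32, 0] -> [64, 32, 0]  score +0 (running 0)
Board after move:
32  2 64
 2  8 32
 0  0  0

Answer: 0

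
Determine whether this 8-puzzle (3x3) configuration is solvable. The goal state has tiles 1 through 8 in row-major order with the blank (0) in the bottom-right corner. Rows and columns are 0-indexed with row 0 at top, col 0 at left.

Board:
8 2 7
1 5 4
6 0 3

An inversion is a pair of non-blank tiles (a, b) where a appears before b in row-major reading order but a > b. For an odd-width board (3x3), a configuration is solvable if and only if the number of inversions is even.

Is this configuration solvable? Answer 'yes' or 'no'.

Inversions (pairs i<j in row-major order where tile[i] > tile[j] > 0): 17
17 is odd, so the puzzle is not solvable.

Answer: no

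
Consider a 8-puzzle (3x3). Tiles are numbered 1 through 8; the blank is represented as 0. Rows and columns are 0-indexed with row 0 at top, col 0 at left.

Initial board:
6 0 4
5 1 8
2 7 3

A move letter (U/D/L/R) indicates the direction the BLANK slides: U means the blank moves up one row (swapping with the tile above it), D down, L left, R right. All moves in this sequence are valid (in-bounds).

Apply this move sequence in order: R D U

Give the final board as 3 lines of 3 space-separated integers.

After move 1 (R):
6 4 0
5 1 8
2 7 3

After move 2 (D):
6 4 8
5 1 0
2 7 3

After move 3 (U):
6 4 0
5 1 8
2 7 3

Answer: 6 4 0
5 1 8
2 7 3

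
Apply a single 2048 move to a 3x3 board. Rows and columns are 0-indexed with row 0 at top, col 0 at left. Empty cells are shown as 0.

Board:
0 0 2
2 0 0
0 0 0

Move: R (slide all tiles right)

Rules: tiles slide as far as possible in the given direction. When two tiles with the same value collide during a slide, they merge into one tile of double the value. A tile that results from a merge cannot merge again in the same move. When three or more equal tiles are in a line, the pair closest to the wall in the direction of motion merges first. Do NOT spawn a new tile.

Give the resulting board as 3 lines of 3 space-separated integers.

Slide right:
row 0: [0, 0, 2] -> [0, 0, 2]
row 1: [2, 0, 0] -> [0, 0, 2]
row 2: [0, 0, 0] -> [0, 0, 0]

Answer: 0 0 2
0 0 2
0 0 0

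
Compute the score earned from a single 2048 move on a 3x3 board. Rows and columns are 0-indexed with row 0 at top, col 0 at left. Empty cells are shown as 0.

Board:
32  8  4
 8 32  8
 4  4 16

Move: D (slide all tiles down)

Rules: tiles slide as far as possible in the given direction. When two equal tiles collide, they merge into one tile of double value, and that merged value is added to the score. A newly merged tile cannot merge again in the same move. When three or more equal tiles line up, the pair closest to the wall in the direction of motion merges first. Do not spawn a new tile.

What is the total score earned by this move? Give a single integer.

Slide down:
col 0: [32, 8, 4] -> [32, 8, 4]  score +0 (running 0)
col 1: [8, 32, 4] -> [8, 32, 4]  score +0 (running 0)
col 2: [4, 8, 16] -> [4, 8, 16]  score +0 (running 0)
Board after move:
32  8  4
 8 32  8
 4  4 16

Answer: 0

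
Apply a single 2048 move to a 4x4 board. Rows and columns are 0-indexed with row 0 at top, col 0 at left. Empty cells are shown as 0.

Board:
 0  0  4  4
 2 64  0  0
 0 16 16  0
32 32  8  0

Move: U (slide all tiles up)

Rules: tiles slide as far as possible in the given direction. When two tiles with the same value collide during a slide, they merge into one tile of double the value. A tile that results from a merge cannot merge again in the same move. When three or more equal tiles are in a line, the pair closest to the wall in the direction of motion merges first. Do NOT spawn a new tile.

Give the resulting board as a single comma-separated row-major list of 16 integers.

Slide up:
col 0: [0, 2, 0, 32] -> [2, 32, 0, 0]
col 1: [0, 64, 16, 32] -> [64, 16, 32, 0]
col 2: [4, 0, 16, 8] -> [4, 16, 8, 0]
col 3: [4, 0, 0, 0] -> [4, 0, 0, 0]

Answer: 2, 64, 4, 4, 32, 16, 16, 0, 0, 32, 8, 0, 0, 0, 0, 0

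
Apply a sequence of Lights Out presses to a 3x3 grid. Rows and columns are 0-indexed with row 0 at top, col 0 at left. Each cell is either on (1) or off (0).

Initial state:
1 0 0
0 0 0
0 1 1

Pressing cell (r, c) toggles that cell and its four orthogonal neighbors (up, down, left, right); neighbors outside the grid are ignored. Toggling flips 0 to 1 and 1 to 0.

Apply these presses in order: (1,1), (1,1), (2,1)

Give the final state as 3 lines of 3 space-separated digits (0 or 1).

After press 1 at (1,1):
1 1 0
1 1 1
0 0 1

After press 2 at (1,1):
1 0 0
0 0 0
0 1 1

After press 3 at (2,1):
1 0 0
0 1 0
1 0 0

Answer: 1 0 0
0 1 0
1 0 0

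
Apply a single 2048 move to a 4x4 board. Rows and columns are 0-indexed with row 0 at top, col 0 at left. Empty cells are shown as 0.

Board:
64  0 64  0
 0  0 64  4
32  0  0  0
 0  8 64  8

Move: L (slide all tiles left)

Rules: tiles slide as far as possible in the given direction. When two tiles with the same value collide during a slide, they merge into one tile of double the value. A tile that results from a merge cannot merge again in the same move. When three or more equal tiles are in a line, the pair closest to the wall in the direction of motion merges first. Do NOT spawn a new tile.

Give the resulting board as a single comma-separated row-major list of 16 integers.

Slide left:
row 0: [64, 0, 64, 0] -> [128, 0, 0, 0]
row 1: [0, 0, 64, 4] -> [64, 4, 0, 0]
row 2: [32, 0, 0, 0] -> [32, 0, 0, 0]
row 3: [0, 8, 64, 8] -> [8, 64, 8, 0]

Answer: 128, 0, 0, 0, 64, 4, 0, 0, 32, 0, 0, 0, 8, 64, 8, 0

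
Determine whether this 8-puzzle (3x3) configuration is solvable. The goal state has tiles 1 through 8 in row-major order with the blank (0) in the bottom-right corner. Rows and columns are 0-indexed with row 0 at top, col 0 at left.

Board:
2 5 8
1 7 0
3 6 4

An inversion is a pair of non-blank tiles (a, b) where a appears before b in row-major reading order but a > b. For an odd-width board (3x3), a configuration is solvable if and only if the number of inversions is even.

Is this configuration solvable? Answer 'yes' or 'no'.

Inversions (pairs i<j in row-major order where tile[i] > tile[j] > 0): 13
13 is odd, so the puzzle is not solvable.

Answer: no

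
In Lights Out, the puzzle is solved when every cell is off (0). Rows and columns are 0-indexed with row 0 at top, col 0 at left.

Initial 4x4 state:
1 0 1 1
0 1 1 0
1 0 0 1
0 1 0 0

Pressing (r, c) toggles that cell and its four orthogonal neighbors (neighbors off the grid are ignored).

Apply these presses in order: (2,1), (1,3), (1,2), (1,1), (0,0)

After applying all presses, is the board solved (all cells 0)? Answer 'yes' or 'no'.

Answer: yes

Derivation:
After press 1 at (2,1):
1 0 1 1
0 0 1 0
0 1 1 1
0 0 0 0

After press 2 at (1,3):
1 0 1 0
0 0 0 1
0 1 1 0
0 0 0 0

After press 3 at (1,2):
1 0 0 0
0 1 1 0
0 1 0 0
0 0 0 0

After press 4 at (1,1):
1 1 0 0
1 0 0 0
0 0 0 0
0 0 0 0

After press 5 at (0,0):
0 0 0 0
0 0 0 0
0 0 0 0
0 0 0 0

Lights still on: 0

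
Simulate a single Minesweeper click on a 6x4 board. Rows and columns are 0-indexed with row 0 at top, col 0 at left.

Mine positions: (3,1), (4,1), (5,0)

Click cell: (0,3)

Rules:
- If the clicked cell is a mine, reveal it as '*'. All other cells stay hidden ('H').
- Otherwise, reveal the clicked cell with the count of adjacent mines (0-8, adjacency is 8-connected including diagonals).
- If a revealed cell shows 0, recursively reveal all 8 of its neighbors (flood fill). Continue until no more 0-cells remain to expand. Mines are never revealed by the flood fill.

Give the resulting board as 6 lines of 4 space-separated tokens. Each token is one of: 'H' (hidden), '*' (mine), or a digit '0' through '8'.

0 0 0 0
0 0 0 0
1 1 1 0
H H 2 0
H H 2 0
H H 1 0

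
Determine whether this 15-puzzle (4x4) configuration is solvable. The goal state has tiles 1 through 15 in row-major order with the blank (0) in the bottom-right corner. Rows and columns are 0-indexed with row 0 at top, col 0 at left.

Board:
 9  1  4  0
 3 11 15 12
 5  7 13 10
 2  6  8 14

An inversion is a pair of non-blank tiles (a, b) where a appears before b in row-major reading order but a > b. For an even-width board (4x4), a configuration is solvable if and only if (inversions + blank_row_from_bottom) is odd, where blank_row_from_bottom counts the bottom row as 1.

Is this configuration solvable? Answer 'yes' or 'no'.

Inversions: 42
Blank is in row 0 (0-indexed from top), which is row 4 counting from the bottom (bottom = 1).
42 + 4 = 46, which is even, so the puzzle is not solvable.

Answer: no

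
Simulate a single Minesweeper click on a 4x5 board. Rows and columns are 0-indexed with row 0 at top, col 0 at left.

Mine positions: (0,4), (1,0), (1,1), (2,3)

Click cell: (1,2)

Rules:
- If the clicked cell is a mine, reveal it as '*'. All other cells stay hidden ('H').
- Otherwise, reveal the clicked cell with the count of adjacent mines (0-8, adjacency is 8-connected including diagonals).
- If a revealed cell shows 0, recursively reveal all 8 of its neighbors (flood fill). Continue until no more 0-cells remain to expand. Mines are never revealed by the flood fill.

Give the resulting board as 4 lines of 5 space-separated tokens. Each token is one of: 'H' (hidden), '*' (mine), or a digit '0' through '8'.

H H H H H
H H 2 H H
H H H H H
H H H H H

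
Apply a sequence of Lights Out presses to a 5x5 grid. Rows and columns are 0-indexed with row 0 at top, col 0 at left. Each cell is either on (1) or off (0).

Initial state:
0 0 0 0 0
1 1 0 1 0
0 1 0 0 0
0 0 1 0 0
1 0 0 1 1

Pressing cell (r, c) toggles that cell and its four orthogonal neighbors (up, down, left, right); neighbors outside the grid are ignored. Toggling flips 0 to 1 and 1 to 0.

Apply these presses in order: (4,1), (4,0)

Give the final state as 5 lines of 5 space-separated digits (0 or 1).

Answer: 0 0 0 0 0
1 1 0 1 0
0 1 0 0 0
1 1 1 0 0
1 0 1 1 1

Derivation:
After press 1 at (4,1):
0 0 0 0 0
1 1 0 1 0
0 1 0 0 0
0 1 1 0 0
0 1 1 1 1

After press 2 at (4,0):
0 0 0 0 0
1 1 0 1 0
0 1 0 0 0
1 1 1 0 0
1 0 1 1 1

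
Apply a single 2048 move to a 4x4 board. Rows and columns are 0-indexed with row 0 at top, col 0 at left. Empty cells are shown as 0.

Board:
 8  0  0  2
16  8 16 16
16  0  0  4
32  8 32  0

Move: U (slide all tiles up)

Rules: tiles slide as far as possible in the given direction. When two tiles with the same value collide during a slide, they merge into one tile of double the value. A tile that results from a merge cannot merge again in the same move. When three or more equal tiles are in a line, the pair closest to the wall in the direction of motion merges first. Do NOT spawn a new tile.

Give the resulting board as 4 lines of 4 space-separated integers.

Slide up:
col 0: [8, 16, 16, 32] -> [8, 32, 32, 0]
col 1: [0, 8, 0, 8] -> [16, 0, 0, 0]
col 2: [0, 16, 0, 32] -> [16, 32, 0, 0]
col 3: [2, 16, 4, 0] -> [2, 16, 4, 0]

Answer:  8 16 16  2
32  0 32 16
32  0  0  4
 0  0  0  0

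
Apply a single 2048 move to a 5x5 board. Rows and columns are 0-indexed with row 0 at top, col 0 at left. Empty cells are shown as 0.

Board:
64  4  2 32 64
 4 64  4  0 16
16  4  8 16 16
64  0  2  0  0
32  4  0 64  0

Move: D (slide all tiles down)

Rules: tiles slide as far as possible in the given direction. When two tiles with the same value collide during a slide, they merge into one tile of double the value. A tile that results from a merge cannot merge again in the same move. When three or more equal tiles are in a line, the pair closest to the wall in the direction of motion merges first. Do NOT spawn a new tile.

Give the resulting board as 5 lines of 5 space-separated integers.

Answer: 64  0  0  0  0
 4  0  2  0  0
16  4  4 32  0
64 64  8 16 64
32  8  2 64 32

Derivation:
Slide down:
col 0: [64, 4, 16, 64, 32] -> [64, 4, 16, 64, 32]
col 1: [4, 64, 4, 0, 4] -> [0, 0, 4, 64, 8]
col 2: [2, 4, 8, 2, 0] -> [0, 2, 4, 8, 2]
col 3: [32, 0, 16, 0, 64] -> [0, 0, 32, 16, 64]
col 4: [64, 16, 16, 0, 0] -> [0, 0, 0, 64, 32]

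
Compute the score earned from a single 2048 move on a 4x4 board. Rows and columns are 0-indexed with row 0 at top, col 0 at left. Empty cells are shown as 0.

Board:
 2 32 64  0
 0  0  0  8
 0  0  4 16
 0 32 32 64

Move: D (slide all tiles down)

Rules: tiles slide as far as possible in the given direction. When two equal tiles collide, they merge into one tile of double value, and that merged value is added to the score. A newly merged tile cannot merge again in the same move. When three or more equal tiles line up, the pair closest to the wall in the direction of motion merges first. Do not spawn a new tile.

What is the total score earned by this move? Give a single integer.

Answer: 64

Derivation:
Slide down:
col 0: [2, 0, 0, 0] -> [0, 0, 0, 2]  score +0 (running 0)
col 1: [32, 0, 0, 32] -> [0, 0, 0, 64]  score +64 (running 64)
col 2: [64, 0, 4, 32] -> [0, 64, 4, 32]  score +0 (running 64)
col 3: [0, 8, 16, 64] -> [0, 8, 16, 64]  score +0 (running 64)
Board after move:
 0  0  0  0
 0  0 64  8
 0  0  4 16
 2 64 32 64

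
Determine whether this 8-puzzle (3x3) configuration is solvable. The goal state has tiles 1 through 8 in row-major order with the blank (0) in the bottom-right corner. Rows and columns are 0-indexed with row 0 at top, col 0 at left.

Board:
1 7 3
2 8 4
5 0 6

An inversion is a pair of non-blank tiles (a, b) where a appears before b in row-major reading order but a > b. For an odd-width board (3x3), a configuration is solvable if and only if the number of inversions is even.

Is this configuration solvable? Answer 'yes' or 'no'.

Inversions (pairs i<j in row-major order where tile[i] > tile[j] > 0): 9
9 is odd, so the puzzle is not solvable.

Answer: no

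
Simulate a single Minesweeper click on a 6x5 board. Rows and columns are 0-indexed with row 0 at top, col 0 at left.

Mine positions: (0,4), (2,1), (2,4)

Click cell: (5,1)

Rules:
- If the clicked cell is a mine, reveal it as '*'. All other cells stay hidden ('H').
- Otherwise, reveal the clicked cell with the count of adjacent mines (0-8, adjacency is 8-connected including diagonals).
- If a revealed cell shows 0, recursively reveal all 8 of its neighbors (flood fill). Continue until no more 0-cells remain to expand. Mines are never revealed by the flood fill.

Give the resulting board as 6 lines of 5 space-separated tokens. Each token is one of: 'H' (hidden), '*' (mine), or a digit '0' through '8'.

H H H H H
H H H H H
H H H H H
1 1 1 1 1
0 0 0 0 0
0 0 0 0 0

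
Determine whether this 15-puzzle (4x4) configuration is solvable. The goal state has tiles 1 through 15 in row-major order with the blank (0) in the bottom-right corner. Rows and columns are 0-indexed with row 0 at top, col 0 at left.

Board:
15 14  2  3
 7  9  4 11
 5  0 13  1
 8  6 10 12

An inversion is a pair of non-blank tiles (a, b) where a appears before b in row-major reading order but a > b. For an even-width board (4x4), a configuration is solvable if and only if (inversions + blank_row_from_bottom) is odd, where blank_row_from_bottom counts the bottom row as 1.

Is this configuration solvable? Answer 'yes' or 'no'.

Inversions: 51
Blank is in row 2 (0-indexed from top), which is row 2 counting from the bottom (bottom = 1).
51 + 2 = 53, which is odd, so the puzzle is solvable.

Answer: yes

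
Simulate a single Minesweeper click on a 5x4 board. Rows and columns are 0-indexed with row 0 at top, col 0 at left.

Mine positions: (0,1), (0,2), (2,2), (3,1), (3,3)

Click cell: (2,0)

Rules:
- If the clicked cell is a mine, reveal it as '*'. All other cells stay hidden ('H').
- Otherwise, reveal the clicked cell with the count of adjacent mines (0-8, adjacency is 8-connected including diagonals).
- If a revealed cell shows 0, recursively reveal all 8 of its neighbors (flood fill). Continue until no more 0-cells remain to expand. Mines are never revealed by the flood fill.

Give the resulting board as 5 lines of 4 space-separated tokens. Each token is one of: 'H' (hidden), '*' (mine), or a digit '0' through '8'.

H H H H
H H H H
1 H H H
H H H H
H H H H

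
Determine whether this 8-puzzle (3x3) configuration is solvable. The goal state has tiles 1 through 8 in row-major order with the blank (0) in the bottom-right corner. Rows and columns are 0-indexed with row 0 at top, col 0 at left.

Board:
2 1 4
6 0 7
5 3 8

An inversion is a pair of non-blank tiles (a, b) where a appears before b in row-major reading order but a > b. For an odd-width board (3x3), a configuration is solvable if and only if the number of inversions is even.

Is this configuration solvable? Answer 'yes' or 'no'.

Inversions (pairs i<j in row-major order where tile[i] > tile[j] > 0): 7
7 is odd, so the puzzle is not solvable.

Answer: no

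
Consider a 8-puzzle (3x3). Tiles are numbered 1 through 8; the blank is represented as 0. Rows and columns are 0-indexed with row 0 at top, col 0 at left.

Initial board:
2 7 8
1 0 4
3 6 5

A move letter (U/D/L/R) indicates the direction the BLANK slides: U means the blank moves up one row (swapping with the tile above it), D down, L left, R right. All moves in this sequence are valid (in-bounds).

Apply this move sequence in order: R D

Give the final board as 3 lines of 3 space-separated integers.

Answer: 2 7 8
1 4 5
3 6 0

Derivation:
After move 1 (R):
2 7 8
1 4 0
3 6 5

After move 2 (D):
2 7 8
1 4 5
3 6 0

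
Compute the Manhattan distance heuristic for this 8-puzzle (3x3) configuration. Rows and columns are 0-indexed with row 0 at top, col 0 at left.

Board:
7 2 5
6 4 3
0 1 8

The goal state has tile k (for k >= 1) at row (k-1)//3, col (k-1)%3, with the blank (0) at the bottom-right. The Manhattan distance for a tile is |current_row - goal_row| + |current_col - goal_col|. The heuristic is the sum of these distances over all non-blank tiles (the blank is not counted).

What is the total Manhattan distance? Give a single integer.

Tile 7: at (0,0), goal (2,0), distance |0-2|+|0-0| = 2
Tile 2: at (0,1), goal (0,1), distance |0-0|+|1-1| = 0
Tile 5: at (0,2), goal (1,1), distance |0-1|+|2-1| = 2
Tile 6: at (1,0), goal (1,2), distance |1-1|+|0-2| = 2
Tile 4: at (1,1), goal (1,0), distance |1-1|+|1-0| = 1
Tile 3: at (1,2), goal (0,2), distance |1-0|+|2-2| = 1
Tile 1: at (2,1), goal (0,0), distance |2-0|+|1-0| = 3
Tile 8: at (2,2), goal (2,1), distance |2-2|+|2-1| = 1
Sum: 2 + 0 + 2 + 2 + 1 + 1 + 3 + 1 = 12

Answer: 12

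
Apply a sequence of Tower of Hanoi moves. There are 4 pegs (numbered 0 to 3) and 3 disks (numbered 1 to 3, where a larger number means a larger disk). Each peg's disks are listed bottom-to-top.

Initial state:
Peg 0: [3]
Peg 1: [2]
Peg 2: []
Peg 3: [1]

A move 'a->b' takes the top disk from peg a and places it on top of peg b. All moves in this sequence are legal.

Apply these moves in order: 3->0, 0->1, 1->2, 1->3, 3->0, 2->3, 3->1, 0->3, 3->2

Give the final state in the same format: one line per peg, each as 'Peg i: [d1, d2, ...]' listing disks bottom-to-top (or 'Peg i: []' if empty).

After move 1 (3->0):
Peg 0: [3, 1]
Peg 1: [2]
Peg 2: []
Peg 3: []

After move 2 (0->1):
Peg 0: [3]
Peg 1: [2, 1]
Peg 2: []
Peg 3: []

After move 3 (1->2):
Peg 0: [3]
Peg 1: [2]
Peg 2: [1]
Peg 3: []

After move 4 (1->3):
Peg 0: [3]
Peg 1: []
Peg 2: [1]
Peg 3: [2]

After move 5 (3->0):
Peg 0: [3, 2]
Peg 1: []
Peg 2: [1]
Peg 3: []

After move 6 (2->3):
Peg 0: [3, 2]
Peg 1: []
Peg 2: []
Peg 3: [1]

After move 7 (3->1):
Peg 0: [3, 2]
Peg 1: [1]
Peg 2: []
Peg 3: []

After move 8 (0->3):
Peg 0: [3]
Peg 1: [1]
Peg 2: []
Peg 3: [2]

After move 9 (3->2):
Peg 0: [3]
Peg 1: [1]
Peg 2: [2]
Peg 3: []

Answer: Peg 0: [3]
Peg 1: [1]
Peg 2: [2]
Peg 3: []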